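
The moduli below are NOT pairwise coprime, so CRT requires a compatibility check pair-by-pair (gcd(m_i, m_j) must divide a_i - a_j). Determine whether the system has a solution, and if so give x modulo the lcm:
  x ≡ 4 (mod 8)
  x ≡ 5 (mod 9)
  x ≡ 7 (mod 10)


Moduli 8, 9, 10 are not pairwise coprime, so CRT works modulo lcm(m_i) when all pairwise compatibility conditions hold.
Pairwise compatibility: gcd(m_i, m_j) must divide a_i - a_j for every pair.
Merge one congruence at a time:
  Start: x ≡ 4 (mod 8).
  Combine with x ≡ 5 (mod 9): gcd(8, 9) = 1; 5 - 4 = 1, which IS divisible by 1, so compatible.
    Write x = 4 + 8·t and substitute into x ≡ 5 (mod 9): 8·t ≡ 5 − 4 = 1 (mod 9).
    The inverse of 8 mod 9 is 8 (since 8·8 = 64 = 7·9 + 1), so t ≡ 8·1 = 8 ≡ 8 (mod 9).
    Then x = 4 + 8·8 = 68, valid modulo lcm(8, 9) = 72: x ≡ 68 (mod 72).
  Combine with x ≡ 7 (mod 10): gcd(72, 10) = 2, and 7 - 68 = -61 is NOT divisible by 2.
    ⇒ system is inconsistent (no integer solution).

No solution (the system is inconsistent).


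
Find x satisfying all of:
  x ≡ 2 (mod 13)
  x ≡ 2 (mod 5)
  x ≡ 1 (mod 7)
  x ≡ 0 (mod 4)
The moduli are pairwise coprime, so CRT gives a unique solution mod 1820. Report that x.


Product of moduli M = 13 · 5 · 7 · 4 = 1820.
Merge one congruence at a time:
  Start: x ≡ 2 (mod 13).
  Combine with x ≡ 2 (mod 5); new modulus lcm = 65.
    Write x = 2 + 13·t and substitute into x ≡ 2 (mod 5): 13·t ≡ 2 − 2 = 0 (mod 5).
    Reduce coefficients mod 5: 3·t ≡ 0 (mod 5).
    The inverse of 3 mod 5 is 2 (since 3·2 = 6 = 1·5 + 1), so t ≡ 2·0 = 0 ≡ 0 (mod 5).
    Then x = 2 + 13·0 = 2, valid modulo lcm(13, 5) = 65: x ≡ 2 (mod 65).
  Combine with x ≡ 1 (mod 7); new modulus lcm = 455.
    Write x = 2 + 65·t and substitute into x ≡ 1 (mod 7): 65·t ≡ 1 − 2 = -1 (mod 7).
    Reduce coefficients mod 7: 2·t ≡ 6 (mod 7).
    The inverse of 2 mod 7 is 4 (since 2·4 = 8 = 1·7 + 1), so t ≡ 4·6 = 24 ≡ 3 (mod 7).
    Then x = 2 + 65·3 = 197, valid modulo lcm(65, 7) = 455: x ≡ 197 (mod 455).
  Combine with x ≡ 0 (mod 4); new modulus lcm = 1820.
    Write x = 197 + 455·t and substitute into x ≡ 0 (mod 4): 455·t ≡ 0 − 197 = -197 (mod 4).
    Reduce coefficients mod 4: 3·t ≡ 3 (mod 4).
    The inverse of 3 mod 4 is 3 (since 3·3 = 9 = 2·4 + 1), so t ≡ 3·3 = 9 ≡ 1 (mod 4).
    Then x = 197 + 455·1 = 652, valid modulo lcm(455, 4) = 1820: x ≡ 652 (mod 1820).
Verify against each original: 652 mod 13 = 2, 652 mod 5 = 2, 652 mod 7 = 1, 652 mod 4 = 0.

x ≡ 652 (mod 1820).


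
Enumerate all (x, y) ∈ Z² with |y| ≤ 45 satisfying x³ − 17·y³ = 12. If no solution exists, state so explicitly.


The equation is x³ - 17y³ = 12. For fixed y, x³ = 17·y³ + 12, so a solution requires the RHS to be a perfect cube.
Strategy: iterate y from -45 to 45, compute RHS = 17·y³ + 12, and check whether it is a (positive or negative) perfect cube.
Check small values of y:
  y = 0: RHS = 12 is not a perfect cube.
  y = 1: RHS = 29 is not a perfect cube.
  y = -1: RHS = -5 is not a perfect cube.
  y = 2: RHS = 148 is not a perfect cube.
  y = -2: RHS = -124 is not a perfect cube.
  y = 3: RHS = 471 is not a perfect cube.
  y = -3: RHS = -447 is not a perfect cube.
Continuing the search up to |y| = 45 finds no solutions either.
No (x, y) in the scanned range satisfies the equation.

No integer solutions with |y| ≤ 45.


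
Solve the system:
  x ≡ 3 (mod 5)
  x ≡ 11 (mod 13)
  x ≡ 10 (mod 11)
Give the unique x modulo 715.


Moduli 5, 13, 11 are pairwise coprime; by CRT there is a unique solution modulo M = 5 · 13 · 11 = 715.
Solve pairwise, accumulating the modulus:
  Start with x ≡ 3 (mod 5).
  Combine with x ≡ 11 (mod 13): since gcd(5, 13) = 1, we get a unique residue mod 65.
    Write x = 3 + 5·t and substitute into x ≡ 11 (mod 13): 5·t ≡ 11 − 3 = 8 (mod 13).
    The inverse of 5 mod 13 is 8 (since 5·8 = 40 = 3·13 + 1), so t ≡ 8·8 = 64 ≡ 12 (mod 13).
    Then x = 3 + 5·12 = 63, valid modulo lcm(5, 13) = 65: x ≡ 63 (mod 65).
  Combine with x ≡ 10 (mod 11): since gcd(65, 11) = 1, we get a unique residue mod 715.
    Write x = 63 + 65·t and substitute into x ≡ 10 (mod 11): 65·t ≡ 10 − 63 = -53 (mod 11).
    Reduce coefficients mod 11: 10·t ≡ 2 (mod 11).
    The inverse of 10 mod 11 is 10 (since 10·10 = 100 = 9·11 + 1), so t ≡ 10·2 = 20 ≡ 9 (mod 11).
    Then x = 63 + 65·9 = 648, valid modulo lcm(65, 11) = 715: x ≡ 648 (mod 715).
Verify: 648 mod 5 = 3 ✓, 648 mod 13 = 11 ✓, 648 mod 11 = 10 ✓.

x ≡ 648 (mod 715).


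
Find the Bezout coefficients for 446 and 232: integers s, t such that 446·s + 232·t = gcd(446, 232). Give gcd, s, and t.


Euclidean algorithm on (446, 232) — divide until remainder is 0:
  446 = 1 · 232 + 214
  232 = 1 · 214 + 18
  214 = 11 · 18 + 16
  18 = 1 · 16 + 2
  16 = 8 · 2 + 0
gcd(446, 232) = 2.
Track Bezout coefficients alongside the remainders: start with r₀ = 446 = a·1 + b·0 (s = 1, t = 0) and r₁ = 232 = a·0 + b·1 (s = 0, t = 1); each new remainder r_{k+1} = r_{k-1} − q_k·r_k inherits s_{k+1} = s_{k-1} − q_k·s_k, t_{k+1} = t_{k-1} − q_k·t_k, so r_k = a·s_k + b·t_k at every step:
  q = 1: r = 214, s = 1 − 1·0 = 1, t = 0 − 1·1 = -1  (check: 446·1 + 232·(-1) = 214)
  q = 1: r = 18, s = 0 − 1·1 = -1, t = 1 − 1·(-1) = 2  (check: 446·(-1) + 232·2 = 18)
  q = 11: r = 16, s = 1 − 11·(-1) = 12, t = -1 − 11·2 = -23  (check: 446·12 + 232·(-23) = 16)
  q = 1: r = 2, s = -1 − 1·12 = -13, t = 2 − 1·(-23) = 25  (check: 446·(-13) + 232·25 = 2)
The row with r = 2 (the gcd) gives the Bezout coefficients s = -13, t = 25.
Result: 446 · (-13) + 232 · (25) = 2.

gcd(446, 232) = 2; s = -13, t = 25 (check: 446·(-13) + 232·25 = 2).


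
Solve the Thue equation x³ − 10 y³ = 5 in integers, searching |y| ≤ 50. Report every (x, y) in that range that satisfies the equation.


The equation is x³ - 10y³ = 5. For fixed y, x³ = 10·y³ + 5, so a solution requires the RHS to be a perfect cube.
Strategy: iterate y from -50 to 50, compute RHS = 10·y³ + 5, and check whether it is a (positive or negative) perfect cube.
Check small values of y:
  y = 0: RHS = 5 is not a perfect cube.
  y = 1: RHS = 15 is not a perfect cube.
  y = -1: RHS = -5 is not a perfect cube.
  y = 2: RHS = 85 is not a perfect cube.
  y = -2: RHS = -75 is not a perfect cube.
  y = 3: RHS = 275 is not a perfect cube.
  y = -3: RHS = -265 is not a perfect cube.
Continuing the search up to |y| = 50 finds no solutions either.
No (x, y) in the scanned range satisfies the equation.

No integer solutions with |y| ≤ 50.


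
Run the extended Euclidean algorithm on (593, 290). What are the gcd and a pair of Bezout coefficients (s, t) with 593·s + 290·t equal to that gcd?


Euclidean algorithm on (593, 290) — divide until remainder is 0:
  593 = 2 · 290 + 13
  290 = 22 · 13 + 4
  13 = 3 · 4 + 1
  4 = 4 · 1 + 0
gcd(593, 290) = 1.
Track Bezout coefficients alongside the remainders: start with r₀ = 593 = a·1 + b·0 (s = 1, t = 0) and r₁ = 290 = a·0 + b·1 (s = 0, t = 1); each new remainder r_{k+1} = r_{k-1} − q_k·r_k inherits s_{k+1} = s_{k-1} − q_k·s_k, t_{k+1} = t_{k-1} − q_k·t_k, so r_k = a·s_k + b·t_k at every step:
  q = 2: r = 13, s = 1 − 2·0 = 1, t = 0 − 2·1 = -2  (check: 593·1 + 290·(-2) = 13)
  q = 22: r = 4, s = 0 − 22·1 = -22, t = 1 − 22·(-2) = 45  (check: 593·(-22) + 290·45 = 4)
  q = 3: r = 1, s = 1 − 3·(-22) = 67, t = -2 − 3·45 = -137  (check: 593·67 + 290·(-137) = 1)
The row with r = 1 (the gcd) gives the Bezout coefficients s = 67, t = -137.
Result: 593 · (67) + 290 · (-137) = 1.

gcd(593, 290) = 1; s = 67, t = -137 (check: 593·67 + 290·(-137) = 1).


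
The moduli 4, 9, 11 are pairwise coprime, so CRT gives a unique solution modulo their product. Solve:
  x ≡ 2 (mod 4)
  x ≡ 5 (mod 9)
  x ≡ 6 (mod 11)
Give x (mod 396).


Moduli 4, 9, 11 are pairwise coprime; by CRT there is a unique solution modulo M = 4 · 9 · 11 = 396.
Solve pairwise, accumulating the modulus:
  Start with x ≡ 2 (mod 4).
  Combine with x ≡ 5 (mod 9): since gcd(4, 9) = 1, we get a unique residue mod 36.
    Write x = 2 + 4·t and substitute into x ≡ 5 (mod 9): 4·t ≡ 5 − 2 = 3 (mod 9).
    The inverse of 4 mod 9 is 7 (since 4·7 = 28 = 3·9 + 1), so t ≡ 7·3 = 21 ≡ 3 (mod 9).
    Then x = 2 + 4·3 = 14, valid modulo lcm(4, 9) = 36: x ≡ 14 (mod 36).
  Combine with x ≡ 6 (mod 11): since gcd(36, 11) = 1, we get a unique residue mod 396.
    Write x = 14 + 36·t and substitute into x ≡ 6 (mod 11): 36·t ≡ 6 − 14 = -8 (mod 11).
    Reduce coefficients mod 11: 3·t ≡ 3 (mod 11).
    The inverse of 3 mod 11 is 4 (since 3·4 = 12 = 1·11 + 1), so t ≡ 4·3 = 12 ≡ 1 (mod 11).
    Then x = 14 + 36·1 = 50, valid modulo lcm(36, 11) = 396: x ≡ 50 (mod 396).
Verify: 50 mod 4 = 2 ✓, 50 mod 9 = 5 ✓, 50 mod 11 = 6 ✓.

x ≡ 50 (mod 396).


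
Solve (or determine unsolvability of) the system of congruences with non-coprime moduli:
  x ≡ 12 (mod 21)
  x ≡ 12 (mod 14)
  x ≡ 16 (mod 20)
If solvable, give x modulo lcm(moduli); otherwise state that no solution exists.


Moduli 21, 14, 20 are not pairwise coprime, so CRT works modulo lcm(m_i) when all pairwise compatibility conditions hold.
Pairwise compatibility: gcd(m_i, m_j) must divide a_i - a_j for every pair.
Merge one congruence at a time:
  Start: x ≡ 12 (mod 21).
  Combine with x ≡ 12 (mod 14): gcd(21, 14) = 7; 12 - 12 = 0, which IS divisible by 7, so compatible.
    Write x = 12 + 21·t and substitute into x ≡ 12 (mod 14): 21·t ≡ 12 − 12 = 0 (mod 14).
    Divide the congruence (and modulus) by g = 7: 3·t ≡ 0 (mod 2).
    Reduce coefficients mod 2: 1·t ≡ 0 (mod 2).
    So t ≡ 0 (mod 2).
    Then x = 12 + 21·0 = 12, valid modulo lcm(21, 14) = 42: x ≡ 12 (mod 42).
  Combine with x ≡ 16 (mod 20): gcd(42, 20) = 2; 16 - 12 = 4, which IS divisible by 2, so compatible.
    Write x = 12 + 42·t and substitute into x ≡ 16 (mod 20): 42·t ≡ 16 − 12 = 4 (mod 20).
    Divide the congruence (and modulus) by g = 2: 21·t ≡ 2 (mod 10).
    Reduce coefficients mod 10: 1·t ≡ 2 (mod 10).
    So t ≡ 2 (mod 10).
    Then x = 12 + 42·2 = 96, valid modulo lcm(42, 20) = 420: x ≡ 96 (mod 420).
Verify: 96 mod 21 = 12, 96 mod 14 = 12, 96 mod 20 = 16.

x ≡ 96 (mod 420).


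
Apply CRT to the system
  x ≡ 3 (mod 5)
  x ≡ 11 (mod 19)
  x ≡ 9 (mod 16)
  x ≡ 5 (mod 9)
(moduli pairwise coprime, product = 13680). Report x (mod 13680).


Product of moduli M = 5 · 19 · 16 · 9 = 13680.
Merge one congruence at a time:
  Start: x ≡ 3 (mod 5).
  Combine with x ≡ 11 (mod 19); new modulus lcm = 95.
    Write x = 3 + 5·t and substitute into x ≡ 11 (mod 19): 5·t ≡ 11 − 3 = 8 (mod 19).
    The inverse of 5 mod 19 is 4 (since 5·4 = 20 = 1·19 + 1), so t ≡ 4·8 = 32 ≡ 13 (mod 19).
    Then x = 3 + 5·13 = 68, valid modulo lcm(5, 19) = 95: x ≡ 68 (mod 95).
  Combine with x ≡ 9 (mod 16); new modulus lcm = 1520.
    Write x = 68 + 95·t and substitute into x ≡ 9 (mod 16): 95·t ≡ 9 − 68 = -59 (mod 16).
    Reduce coefficients mod 16: 15·t ≡ 5 (mod 16).
    The inverse of 15 mod 16 is 15 (since 15·15 = 225 = 14·16 + 1), so t ≡ 15·5 = 75 ≡ 11 (mod 16).
    Then x = 68 + 95·11 = 1113, valid modulo lcm(95, 16) = 1520: x ≡ 1113 (mod 1520).
  Combine with x ≡ 5 (mod 9); new modulus lcm = 13680.
    Write x = 1113 + 1520·t and substitute into x ≡ 5 (mod 9): 1520·t ≡ 5 − 1113 = -1108 (mod 9).
    Reduce coefficients mod 9: 8·t ≡ 8 (mod 9).
    The inverse of 8 mod 9 is 8 (since 8·8 = 64 = 7·9 + 1), so t ≡ 8·8 = 64 ≡ 1 (mod 9).
    Then x = 1113 + 1520·1 = 2633, valid modulo lcm(1520, 9) = 13680: x ≡ 2633 (mod 13680).
Verify against each original: 2633 mod 5 = 3, 2633 mod 19 = 11, 2633 mod 16 = 9, 2633 mod 9 = 5.

x ≡ 2633 (mod 13680).


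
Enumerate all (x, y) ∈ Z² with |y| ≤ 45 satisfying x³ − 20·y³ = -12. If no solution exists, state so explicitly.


The equation is x³ - 20y³ = -12. For fixed y, x³ = 20·y³ − 12, so a solution requires the RHS to be a perfect cube.
Strategy: iterate y from -45 to 45, compute RHS = 20·y³ − 12, and check whether it is a (positive or negative) perfect cube.
Check small values of y:
  y = 0: RHS = -12 is not a perfect cube.
  y = 1: RHS = 8 = (2)³ ⇒ x = 2 works.
  y = -1: RHS = -32 is not a perfect cube.
  y = 2: RHS = 148 is not a perfect cube.
  y = -2: RHS = -172 is not a perfect cube.
  y = 3: RHS = 528 is not a perfect cube.
  y = -3: RHS = -552 is not a perfect cube.
Continuing the search up to |y| = 45 finds no further solutions beyond those listed.
Collected solutions: (2, 1).

Solutions (with |y| ≤ 45): (2, 1).


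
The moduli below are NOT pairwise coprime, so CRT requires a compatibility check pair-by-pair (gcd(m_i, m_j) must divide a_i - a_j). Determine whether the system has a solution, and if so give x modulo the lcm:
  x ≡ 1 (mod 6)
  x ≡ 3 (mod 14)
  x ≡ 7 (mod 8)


Moduli 6, 14, 8 are not pairwise coprime, so CRT works modulo lcm(m_i) when all pairwise compatibility conditions hold.
Pairwise compatibility: gcd(m_i, m_j) must divide a_i - a_j for every pair.
Merge one congruence at a time:
  Start: x ≡ 1 (mod 6).
  Combine with x ≡ 3 (mod 14): gcd(6, 14) = 2; 3 - 1 = 2, which IS divisible by 2, so compatible.
    Write x = 1 + 6·t and substitute into x ≡ 3 (mod 14): 6·t ≡ 3 − 1 = 2 (mod 14).
    Divide the congruence (and modulus) by g = 2: 3·t ≡ 1 (mod 7).
    The inverse of 3 mod 7 is 5 (since 3·5 = 15 = 2·7 + 1), so t ≡ 5·1 = 5 ≡ 5 (mod 7).
    Then x = 1 + 6·5 = 31, valid modulo lcm(6, 14) = 42: x ≡ 31 (mod 42).
  Combine with x ≡ 7 (mod 8): gcd(42, 8) = 2; 7 - 31 = -24, which IS divisible by 2, so compatible.
    Write x = 31 + 42·t and substitute into x ≡ 7 (mod 8): 42·t ≡ 7 − 31 = -24 (mod 8).
    Divide the congruence (and modulus) by g = 2: 21·t ≡ -12 (mod 4).
    Reduce coefficients mod 4: 1·t ≡ 0 (mod 4).
    So t ≡ 0 (mod 4).
    Then x = 31 + 42·0 = 31, valid modulo lcm(42, 8) = 168: x ≡ 31 (mod 168).
Verify: 31 mod 6 = 1, 31 mod 14 = 3, 31 mod 8 = 7.

x ≡ 31 (mod 168).


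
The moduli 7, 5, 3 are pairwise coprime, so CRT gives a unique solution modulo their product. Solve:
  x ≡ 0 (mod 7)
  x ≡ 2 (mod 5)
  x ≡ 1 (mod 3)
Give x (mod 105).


Moduli 7, 5, 3 are pairwise coprime; by CRT there is a unique solution modulo M = 7 · 5 · 3 = 105.
Solve pairwise, accumulating the modulus:
  Start with x ≡ 0 (mod 7).
  Combine with x ≡ 2 (mod 5): since gcd(7, 5) = 1, we get a unique residue mod 35.
    Write x = 0 + 7·t and substitute into x ≡ 2 (mod 5): 7·t ≡ 2 − 0 = 2 (mod 5).
    Reduce coefficients mod 5: 2·t ≡ 2 (mod 5).
    The inverse of 2 mod 5 is 3 (since 2·3 = 6 = 1·5 + 1), so t ≡ 3·2 = 6 ≡ 1 (mod 5).
    Then x = 0 + 7·1 = 7, valid modulo lcm(7, 5) = 35: x ≡ 7 (mod 35).
  Combine with x ≡ 1 (mod 3): since gcd(35, 3) = 1, we get a unique residue mod 105.
    Write x = 7 + 35·t and substitute into x ≡ 1 (mod 3): 35·t ≡ 1 − 7 = -6 (mod 3).
    Reduce coefficients mod 3: 2·t ≡ 0 (mod 3).
    The inverse of 2 mod 3 is 2 (since 2·2 = 4 = 1·3 + 1), so t ≡ 2·0 = 0 ≡ 0 (mod 3).
    Then x = 7 + 35·0 = 7, valid modulo lcm(35, 3) = 105: x ≡ 7 (mod 105).
Verify: 7 mod 7 = 0 ✓, 7 mod 5 = 2 ✓, 7 mod 3 = 1 ✓.

x ≡ 7 (mod 105).


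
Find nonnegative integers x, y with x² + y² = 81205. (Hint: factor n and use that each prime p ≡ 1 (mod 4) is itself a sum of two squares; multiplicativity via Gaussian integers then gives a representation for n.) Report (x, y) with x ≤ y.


Step 1: Factor n = 81205 = 5 · 109 · 149.
Step 2: Check the mod-4 condition on each prime factor: 5 ≡ 1 (mod 4), exponent 1; 109 ≡ 1 (mod 4), exponent 1; 149 ≡ 1 (mod 4), exponent 1.
All primes ≡ 3 (mod 4) appear to even exponent (or don't appear), so by the two-squares theorem n IS expressible as a sum of two squares.
Step 3: Build a representation. Here n = 5 · 109 · 149 is a product of primes ≡ 1 (mod 4). Each prime p ≡ 1 (mod 4) is itself a sum of two squares; find a² by testing p − a² for a perfect square:
  5: 5 − 1² = 4 = 2² ⇒ 5 = 1² + 2².
  109: 109 − 1² = 108, 109 − 2² = 105, 109 − 3² = 100 = 10² ⇒ 109 = 3² + 10².
  149: 149 − 1² = 148, 149 − 2² = 145, 149 − 3² = 140, 149 − 4² = 133, 149 − 5² = 124, 149 − 6² = 113, 149 − 7² = 100 = 10² ⇒ 149 = 7² + 10².
  Combine using the Brahmagupta–Fibonacci identity (a² + b²)(c² + d²) = (ac − bd)² + (ad + bc)² = (ac + bd)² + (ad − bc)²:
  5 · 109 = 545: from (1² + 2²)(3² + 10²), take (1·3 − 2·10, 1·10 + 2·3) = (3 − 20, 10 + 6) = (-17, 16); dropping signs (only squares matter) gives (17, 16); check 17² + 16² = 289 + 256 = 545 ✓.
  545 · 149 = 81205: from (17² + 16²)(7² + 10²), take (17·7 − 16·10, 17·10 + 16·7) = (119 − 160, 170 + 112) = (-41, 282); dropping signs (only squares matter) gives (41, 282); check 41² + 282² = 1681 + 79524 = 81205 ✓.
Step 4: Order so x ≤ y and verify: 41² + 282² = 1681 + 79524 = 81205 = n. ✓

n = 81205 = 41² + 282² (one valid representation with x ≤ y).


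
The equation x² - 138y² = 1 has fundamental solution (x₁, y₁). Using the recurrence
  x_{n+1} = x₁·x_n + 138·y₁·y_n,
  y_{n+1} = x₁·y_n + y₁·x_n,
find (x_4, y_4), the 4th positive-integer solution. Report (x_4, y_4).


Step 1: Find the fundamental solution (x₁, y₁) of x² - 138y² = 1.
  Expand √138 as a continued fraction. a₀ = ⌊√138⌋ = 11; iterate m_{k+1} = d_k·a_k − m_k, d_{k+1} = (138 − m_{k+1}²)/d_k, a_{k+1} = ⌊(a₀ + m_{k+1})/d_{k+1}⌋ (starting m₀ = 0, d₀ = 1), with convergents p_k = a_k·p_{k-1} + p_{k-2}, q_k = a_k·q_{k-1} + q_{k-2} (p₋₁ = 1, q₋₁ = 0):
  k = 0: a₀ = 11; p₀/q₀ = 11/1; p₀² − 138·q₀² = 121 − 138 = -17.
  k = 1: m = 11, d = 17, a = ⌊(11 + 11)/17⌋ = 1; p/q = (1·11 + 1)/(1·1 + 0) = 12/1; p² − 138·q² = 144 − 138 = 6.
  k = 2: m = 6, d = 6, a = ⌊(11 + 6)/6⌋ = 2; p/q = (2·12 + 11)/(2·1 + 1) = 35/3; p² − 138·q² = 1225 − 1242 = -17.
  k = 3: m = 6, d = 17, a = ⌊(11 + 6)/17⌋ = 1; p/q = (1·35 + 12)/(1·3 + 1) = 47/4; p² − 138·q² = 2209 − 2208 = 1.
  The first convergent with p² − 138·q² = 1 gives the fundamental solution (x₁, y₁) = (47, 4).
Step 2: Apply the recurrence (x_{n+1}, y_{n+1}) = (x₁x_n + 138y₁y_n, x₁y_n + y₁x_n) repeatedly.
  From (x_1, y_1) = (47, 4): x_2 = 47·47 + 138·4·4 = 4417; y_2 = 47·4 + 4·47 = 376.
  From (x_2, y_2) = (4417, 376): x_3 = 47·4417 + 138·4·376 = 415151; y_3 = 47·376 + 4·4417 = 35340.
  From (x_3, y_3) = (415151, 35340): x_4 = 47·415151 + 138·4·35340 = 39019777; y_4 = 47·35340 + 4·415151 = 3321584.
Step 3: Verify x_4² - 138·y_4² = 1522542997129729 - 1522542997129728 = 1 (should be 1). ✓

(x_1, y_1) = (47, 4); (x_4, y_4) = (39019777, 3321584).


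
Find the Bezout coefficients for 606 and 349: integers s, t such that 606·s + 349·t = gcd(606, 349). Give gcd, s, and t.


Euclidean algorithm on (606, 349) — divide until remainder is 0:
  606 = 1 · 349 + 257
  349 = 1 · 257 + 92
  257 = 2 · 92 + 73
  92 = 1 · 73 + 19
  73 = 3 · 19 + 16
  19 = 1 · 16 + 3
  16 = 5 · 3 + 1
  3 = 3 · 1 + 0
gcd(606, 349) = 1.
Track Bezout coefficients alongside the remainders: start with r₀ = 606 = a·1 + b·0 (s = 1, t = 0) and r₁ = 349 = a·0 + b·1 (s = 0, t = 1); each new remainder r_{k+1} = r_{k-1} − q_k·r_k inherits s_{k+1} = s_{k-1} − q_k·s_k, t_{k+1} = t_{k-1} − q_k·t_k, so r_k = a·s_k + b·t_k at every step:
  q = 1: r = 257, s = 1 − 1·0 = 1, t = 0 − 1·1 = -1  (check: 606·1 + 349·(-1) = 257)
  q = 1: r = 92, s = 0 − 1·1 = -1, t = 1 − 1·(-1) = 2  (check: 606·(-1) + 349·2 = 92)
  q = 2: r = 73, s = 1 − 2·(-1) = 3, t = -1 − 2·2 = -5  (check: 606·3 + 349·(-5) = 73)
  q = 1: r = 19, s = -1 − 1·3 = -4, t = 2 − 1·(-5) = 7  (check: 606·(-4) + 349·7 = 19)
  q = 3: r = 16, s = 3 − 3·(-4) = 15, t = -5 − 3·7 = -26  (check: 606·15 + 349·(-26) = 16)
  q = 1: r = 3, s = -4 − 1·15 = -19, t = 7 − 1·(-26) = 33  (check: 606·(-19) + 349·33 = 3)
  q = 5: r = 1, s = 15 − 5·(-19) = 110, t = -26 − 5·33 = -191  (check: 606·110 + 349·(-191) = 1)
The row with r = 1 (the gcd) gives the Bezout coefficients s = 110, t = -191.
Result: 606 · (110) + 349 · (-191) = 1.

gcd(606, 349) = 1; s = 110, t = -191 (check: 606·110 + 349·(-191) = 1).


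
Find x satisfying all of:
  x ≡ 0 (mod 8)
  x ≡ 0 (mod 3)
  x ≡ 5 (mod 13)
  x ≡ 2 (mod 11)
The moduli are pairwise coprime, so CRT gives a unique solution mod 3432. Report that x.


Product of moduli M = 8 · 3 · 13 · 11 = 3432.
Merge one congruence at a time:
  Start: x ≡ 0 (mod 8).
  Combine with x ≡ 0 (mod 3); new modulus lcm = 24.
    Write x = 0 + 8·t and substitute into x ≡ 0 (mod 3): 8·t ≡ 0 − 0 = 0 (mod 3).
    Reduce coefficients mod 3: 2·t ≡ 0 (mod 3).
    The inverse of 2 mod 3 is 2 (since 2·2 = 4 = 1·3 + 1), so t ≡ 2·0 = 0 ≡ 0 (mod 3).
    Then x = 0 + 8·0 = 0, valid modulo lcm(8, 3) = 24: x ≡ 0 (mod 24).
  Combine with x ≡ 5 (mod 13); new modulus lcm = 312.
    Write x = 0 + 24·t and substitute into x ≡ 5 (mod 13): 24·t ≡ 5 − 0 = 5 (mod 13).
    Reduce coefficients mod 13: 11·t ≡ 5 (mod 13).
    The inverse of 11 mod 13 is 6 (since 11·6 = 66 = 5·13 + 1), so t ≡ 6·5 = 30 ≡ 4 (mod 13).
    Then x = 0 + 24·4 = 96, valid modulo lcm(24, 13) = 312: x ≡ 96 (mod 312).
  Combine with x ≡ 2 (mod 11); new modulus lcm = 3432.
    Write x = 96 + 312·t and substitute into x ≡ 2 (mod 11): 312·t ≡ 2 − 96 = -94 (mod 11).
    Reduce coefficients mod 11: 4·t ≡ 5 (mod 11).
    The inverse of 4 mod 11 is 3 (since 4·3 = 12 = 1·11 + 1), so t ≡ 3·5 = 15 ≡ 4 (mod 11).
    Then x = 96 + 312·4 = 1344, valid modulo lcm(312, 11) = 3432: x ≡ 1344 (mod 3432).
Verify against each original: 1344 mod 8 = 0, 1344 mod 3 = 0, 1344 mod 13 = 5, 1344 mod 11 = 2.

x ≡ 1344 (mod 3432).


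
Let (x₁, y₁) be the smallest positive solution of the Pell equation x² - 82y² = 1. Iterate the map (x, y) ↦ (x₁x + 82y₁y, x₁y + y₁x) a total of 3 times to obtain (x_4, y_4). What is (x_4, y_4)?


Step 1: Find the fundamental solution (x₁, y₁) of x² - 82y² = 1.
  Expand √82 as a continued fraction. a₀ = ⌊√82⌋ = 9; iterate m_{k+1} = d_k·a_k − m_k, d_{k+1} = (82 − m_{k+1}²)/d_k, a_{k+1} = ⌊(a₀ + m_{k+1})/d_{k+1}⌋ (starting m₀ = 0, d₀ = 1), with convergents p_k = a_k·p_{k-1} + p_{k-2}, q_k = a_k·q_{k-1} + q_{k-2} (p₋₁ = 1, q₋₁ = 0):
  k = 0: a₀ = 9; p₀/q₀ = 9/1; p₀² − 82·q₀² = 81 − 82 = -1.
  k = 1: m = 9, d = 1, a = ⌊(9 + 9)/1⌋ = 18; p/q = (18·9 + 1)/(18·1 + 0) = 163/18; p² − 82·q² = 26569 − 26568 = 1.
  The first convergent with p² − 82·q² = 1 gives the fundamental solution (x₁, y₁) = (163, 18).
Step 2: Apply the recurrence (x_{n+1}, y_{n+1}) = (x₁x_n + 82y₁y_n, x₁y_n + y₁x_n) repeatedly.
  From (x_1, y_1) = (163, 18): x_2 = 163·163 + 82·18·18 = 53137; y_2 = 163·18 + 18·163 = 5868.
  From (x_2, y_2) = (53137, 5868): x_3 = 163·53137 + 82·18·5868 = 17322499; y_3 = 163·5868 + 18·53137 = 1912950.
  From (x_3, y_3) = (17322499, 1912950): x_4 = 163·17322499 + 82·18·1912950 = 5647081537; y_4 = 163·1912950 + 18·17322499 = 623615832.
Step 3: Verify x_4² - 82·y_4² = 31889529885526282369 - 31889529885526282368 = 1 (should be 1). ✓

(x_1, y_1) = (163, 18); (x_4, y_4) = (5647081537, 623615832).


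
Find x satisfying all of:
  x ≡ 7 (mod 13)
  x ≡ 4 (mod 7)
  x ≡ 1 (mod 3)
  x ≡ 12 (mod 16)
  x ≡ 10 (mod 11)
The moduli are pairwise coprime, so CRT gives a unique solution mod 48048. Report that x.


Product of moduli M = 13 · 7 · 3 · 16 · 11 = 48048.
Merge one congruence at a time:
  Start: x ≡ 7 (mod 13).
  Combine with x ≡ 4 (mod 7); new modulus lcm = 91.
    Write x = 7 + 13·t and substitute into x ≡ 4 (mod 7): 13·t ≡ 4 − 7 = -3 (mod 7).
    Reduce coefficients mod 7: 6·t ≡ 4 (mod 7).
    The inverse of 6 mod 7 is 6 (since 6·6 = 36 = 5·7 + 1), so t ≡ 6·4 = 24 ≡ 3 (mod 7).
    Then x = 7 + 13·3 = 46, valid modulo lcm(13, 7) = 91: x ≡ 46 (mod 91).
  Combine with x ≡ 1 (mod 3); new modulus lcm = 273.
    Write x = 46 + 91·t and substitute into x ≡ 1 (mod 3): 91·t ≡ 1 − 46 = -45 (mod 3).
    Reduce coefficients mod 3: 1·t ≡ 0 (mod 3).
    So t ≡ 0 (mod 3).
    Then x = 46 + 91·0 = 46, valid modulo lcm(91, 3) = 273: x ≡ 46 (mod 273).
  Combine with x ≡ 12 (mod 16); new modulus lcm = 4368.
    Write x = 46 + 273·t and substitute into x ≡ 12 (mod 16): 273·t ≡ 12 − 46 = -34 (mod 16).
    Reduce coefficients mod 16: 1·t ≡ 14 (mod 16).
    So t ≡ 14 (mod 16).
    Then x = 46 + 273·14 = 3868, valid modulo lcm(273, 16) = 4368: x ≡ 3868 (mod 4368).
  Combine with x ≡ 10 (mod 11); new modulus lcm = 48048.
    Write x = 3868 + 4368·t and substitute into x ≡ 10 (mod 11): 4368·t ≡ 10 − 3868 = -3858 (mod 11).
    Reduce coefficients mod 11: 1·t ≡ 3 (mod 11).
    So t ≡ 3 (mod 11).
    Then x = 3868 + 4368·3 = 16972, valid modulo lcm(4368, 11) = 48048: x ≡ 16972 (mod 48048).
Verify against each original: 16972 mod 13 = 7, 16972 mod 7 = 4, 16972 mod 3 = 1, 16972 mod 16 = 12, 16972 mod 11 = 10.

x ≡ 16972 (mod 48048).


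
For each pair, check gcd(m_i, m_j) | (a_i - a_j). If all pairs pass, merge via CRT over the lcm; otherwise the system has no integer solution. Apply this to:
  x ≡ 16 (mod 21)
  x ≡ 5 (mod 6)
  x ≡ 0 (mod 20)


Moduli 21, 6, 20 are not pairwise coprime, so CRT works modulo lcm(m_i) when all pairwise compatibility conditions hold.
Pairwise compatibility: gcd(m_i, m_j) must divide a_i - a_j for every pair.
Merge one congruence at a time:
  Start: x ≡ 16 (mod 21).
  Combine with x ≡ 5 (mod 6): gcd(21, 6) = 3, and 5 - 16 = -11 is NOT divisible by 3.
    ⇒ system is inconsistent (no integer solution).

No solution (the system is inconsistent).


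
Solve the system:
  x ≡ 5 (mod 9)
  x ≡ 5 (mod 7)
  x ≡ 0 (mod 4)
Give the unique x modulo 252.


Moduli 9, 7, 4 are pairwise coprime; by CRT there is a unique solution modulo M = 9 · 7 · 4 = 252.
Solve pairwise, accumulating the modulus:
  Start with x ≡ 5 (mod 9).
  Combine with x ≡ 5 (mod 7): since gcd(9, 7) = 1, we get a unique residue mod 63.
    Write x = 5 + 9·t and substitute into x ≡ 5 (mod 7): 9·t ≡ 5 − 5 = 0 (mod 7).
    Reduce coefficients mod 7: 2·t ≡ 0 (mod 7).
    The inverse of 2 mod 7 is 4 (since 2·4 = 8 = 1·7 + 1), so t ≡ 4·0 = 0 ≡ 0 (mod 7).
    Then x = 5 + 9·0 = 5, valid modulo lcm(9, 7) = 63: x ≡ 5 (mod 63).
  Combine with x ≡ 0 (mod 4): since gcd(63, 4) = 1, we get a unique residue mod 252.
    Write x = 5 + 63·t and substitute into x ≡ 0 (mod 4): 63·t ≡ 0 − 5 = -5 (mod 4).
    Reduce coefficients mod 4: 3·t ≡ 3 (mod 4).
    The inverse of 3 mod 4 is 3 (since 3·3 = 9 = 2·4 + 1), so t ≡ 3·3 = 9 ≡ 1 (mod 4).
    Then x = 5 + 63·1 = 68, valid modulo lcm(63, 4) = 252: x ≡ 68 (mod 252).
Verify: 68 mod 9 = 5 ✓, 68 mod 7 = 5 ✓, 68 mod 4 = 0 ✓.

x ≡ 68 (mod 252).


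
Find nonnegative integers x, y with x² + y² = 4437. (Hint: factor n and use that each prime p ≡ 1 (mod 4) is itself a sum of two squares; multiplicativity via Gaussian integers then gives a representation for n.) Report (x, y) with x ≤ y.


Step 1: Factor n = 4437 = 3^2 · 17 · 29.
Step 2: Check the mod-4 condition on each prime factor: 3 ≡ 3 (mod 4), exponent 2 (must be even); 17 ≡ 1 (mod 4), exponent 1; 29 ≡ 1 (mod 4), exponent 1.
All primes ≡ 3 (mod 4) appear to even exponent (or don't appear), so by the two-squares theorem n IS expressible as a sum of two squares.
Step 3: Build a representation. Group n = k² · m with k = 3 and m = 17 · 29 = 493 (a product of primes ≡ 1 (mod 4)); a representation of m scales to one of n via (k·x)² + (k·y)² = k²(x² + y²). Each prime p ≡ 1 (mod 4) is itself a sum of two squares; find a² by testing p − a² for a perfect square:
  17: 17 − 1² = 16 = 4² ⇒ 17 = 1² + 4².
  29: 29 − 1² = 28, 29 − 2² = 25 = 5² ⇒ 29 = 2² + 5².
  Combine using the Brahmagupta–Fibonacci identity (a² + b²)(c² + d²) = (ac − bd)² + (ad + bc)² = (ac + bd)² + (ad − bc)²:
  17 · 29 = 493: from (1² + 4²)(2² + 5²), take (1·2 − 4·5, 1·5 + 4·2) = (2 − 20, 5 + 8) = (-18, 13); dropping signs (only squares matter) gives (18, 13); check 18² + 13² = 324 + 169 = 493 ✓.
  Scale by k = 3: (3·18, 3·13) = (54, 39).
Step 4: Order so x ≤ y and verify: 39² + 54² = 1521 + 2916 = 4437 = n. ✓

n = 4437 = 39² + 54² (one valid representation with x ≤ y).


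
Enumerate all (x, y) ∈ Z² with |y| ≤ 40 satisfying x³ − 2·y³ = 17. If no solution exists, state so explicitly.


The equation is x³ - 2y³ = 17. For fixed y, x³ = 2·y³ + 17, so a solution requires the RHS to be a perfect cube.
Strategy: iterate y from -40 to 40, compute RHS = 2·y³ + 17, and check whether it is a (positive or negative) perfect cube.
Check small values of y:
  y = 0: RHS = 17 is not a perfect cube.
  y = 1: RHS = 19 is not a perfect cube.
  y = -1: RHS = 15 is not a perfect cube.
  y = 2: RHS = 33 is not a perfect cube.
  y = -2: RHS = 1 = (1)³ ⇒ x = 1 works.
  y = 3: RHS = 71 is not a perfect cube.
  y = -3: RHS = -37 is not a perfect cube.
Continuing the search up to |y| = 40 finds no further solutions beyond those listed.
Collected solutions: (1, -2).

Solutions (with |y| ≤ 40): (1, -2).


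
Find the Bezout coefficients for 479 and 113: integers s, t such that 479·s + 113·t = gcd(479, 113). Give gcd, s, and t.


Euclidean algorithm on (479, 113) — divide until remainder is 0:
  479 = 4 · 113 + 27
  113 = 4 · 27 + 5
  27 = 5 · 5 + 2
  5 = 2 · 2 + 1
  2 = 2 · 1 + 0
gcd(479, 113) = 1.
Track Bezout coefficients alongside the remainders: start with r₀ = 479 = a·1 + b·0 (s = 1, t = 0) and r₁ = 113 = a·0 + b·1 (s = 0, t = 1); each new remainder r_{k+1} = r_{k-1} − q_k·r_k inherits s_{k+1} = s_{k-1} − q_k·s_k, t_{k+1} = t_{k-1} − q_k·t_k, so r_k = a·s_k + b·t_k at every step:
  q = 4: r = 27, s = 1 − 4·0 = 1, t = 0 − 4·1 = -4  (check: 479·1 + 113·(-4) = 27)
  q = 4: r = 5, s = 0 − 4·1 = -4, t = 1 − 4·(-4) = 17  (check: 479·(-4) + 113·17 = 5)
  q = 5: r = 2, s = 1 − 5·(-4) = 21, t = -4 − 5·17 = -89  (check: 479·21 + 113·(-89) = 2)
  q = 2: r = 1, s = -4 − 2·21 = -46, t = 17 − 2·(-89) = 195  (check: 479·(-46) + 113·195 = 1)
The row with r = 1 (the gcd) gives the Bezout coefficients s = -46, t = 195.
Result: 479 · (-46) + 113 · (195) = 1.

gcd(479, 113) = 1; s = -46, t = 195 (check: 479·(-46) + 113·195 = 1).


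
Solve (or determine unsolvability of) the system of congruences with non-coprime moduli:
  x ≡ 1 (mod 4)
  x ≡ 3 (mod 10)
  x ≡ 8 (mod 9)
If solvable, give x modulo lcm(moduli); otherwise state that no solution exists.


Moduli 4, 10, 9 are not pairwise coprime, so CRT works modulo lcm(m_i) when all pairwise compatibility conditions hold.
Pairwise compatibility: gcd(m_i, m_j) must divide a_i - a_j for every pair.
Merge one congruence at a time:
  Start: x ≡ 1 (mod 4).
  Combine with x ≡ 3 (mod 10): gcd(4, 10) = 2; 3 - 1 = 2, which IS divisible by 2, so compatible.
    Write x = 1 + 4·t and substitute into x ≡ 3 (mod 10): 4·t ≡ 3 − 1 = 2 (mod 10).
    Divide the congruence (and modulus) by g = 2: 2·t ≡ 1 (mod 5).
    The inverse of 2 mod 5 is 3 (since 2·3 = 6 = 1·5 + 1), so t ≡ 3·1 = 3 ≡ 3 (mod 5).
    Then x = 1 + 4·3 = 13, valid modulo lcm(4, 10) = 20: x ≡ 13 (mod 20).
  Combine with x ≡ 8 (mod 9): gcd(20, 9) = 1; 8 - 13 = -5, which IS divisible by 1, so compatible.
    Write x = 13 + 20·t and substitute into x ≡ 8 (mod 9): 20·t ≡ 8 − 13 = -5 (mod 9).
    Reduce coefficients mod 9: 2·t ≡ 4 (mod 9).
    The inverse of 2 mod 9 is 5 (since 2·5 = 10 = 1·9 + 1), so t ≡ 5·4 = 20 ≡ 2 (mod 9).
    Then x = 13 + 20·2 = 53, valid modulo lcm(20, 9) = 180: x ≡ 53 (mod 180).
Verify: 53 mod 4 = 1, 53 mod 10 = 3, 53 mod 9 = 8.

x ≡ 53 (mod 180).


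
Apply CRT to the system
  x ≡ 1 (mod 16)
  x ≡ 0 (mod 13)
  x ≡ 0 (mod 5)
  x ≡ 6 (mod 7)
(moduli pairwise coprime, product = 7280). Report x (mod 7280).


Product of moduli M = 16 · 13 · 5 · 7 = 7280.
Merge one congruence at a time:
  Start: x ≡ 1 (mod 16).
  Combine with x ≡ 0 (mod 13); new modulus lcm = 208.
    Write x = 1 + 16·t and substitute into x ≡ 0 (mod 13): 16·t ≡ 0 − 1 = -1 (mod 13).
    Reduce coefficients mod 13: 3·t ≡ 12 (mod 13).
    The inverse of 3 mod 13 is 9 (since 3·9 = 27 = 2·13 + 1), so t ≡ 9·12 = 108 ≡ 4 (mod 13).
    Then x = 1 + 16·4 = 65, valid modulo lcm(16, 13) = 208: x ≡ 65 (mod 208).
  Combine with x ≡ 0 (mod 5); new modulus lcm = 1040.
    Write x = 65 + 208·t and substitute into x ≡ 0 (mod 5): 208·t ≡ 0 − 65 = -65 (mod 5).
    Reduce coefficients mod 5: 3·t ≡ 0 (mod 5).
    The inverse of 3 mod 5 is 2 (since 3·2 = 6 = 1·5 + 1), so t ≡ 2·0 = 0 ≡ 0 (mod 5).
    Then x = 65 + 208·0 = 65, valid modulo lcm(208, 5) = 1040: x ≡ 65 (mod 1040).
  Combine with x ≡ 6 (mod 7); new modulus lcm = 7280.
    Write x = 65 + 1040·t and substitute into x ≡ 6 (mod 7): 1040·t ≡ 6 − 65 = -59 (mod 7).
    Reduce coefficients mod 7: 4·t ≡ 4 (mod 7).
    The inverse of 4 mod 7 is 2 (since 4·2 = 8 = 1·7 + 1), so t ≡ 2·4 = 8 ≡ 1 (mod 7).
    Then x = 65 + 1040·1 = 1105, valid modulo lcm(1040, 7) = 7280: x ≡ 1105 (mod 7280).
Verify against each original: 1105 mod 16 = 1, 1105 mod 13 = 0, 1105 mod 5 = 0, 1105 mod 7 = 6.

x ≡ 1105 (mod 7280).


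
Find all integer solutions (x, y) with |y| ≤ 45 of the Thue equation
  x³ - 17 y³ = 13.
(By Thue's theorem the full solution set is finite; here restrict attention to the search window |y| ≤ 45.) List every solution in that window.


The equation is x³ - 17y³ = 13. For fixed y, x³ = 17·y³ + 13, so a solution requires the RHS to be a perfect cube.
Strategy: iterate y from -45 to 45, compute RHS = 17·y³ + 13, and check whether it is a (positive or negative) perfect cube.
Check small values of y:
  y = 0: RHS = 13 is not a perfect cube.
  y = 1: RHS = 30 is not a perfect cube.
  y = -1: RHS = -4 is not a perfect cube.
  y = 2: RHS = 149 is not a perfect cube.
  y = -2: RHS = -123 is not a perfect cube.
  y = 3: RHS = 472 is not a perfect cube.
  y = -3: RHS = -446 is not a perfect cube.
Continuing the search up to |y| = 45 finds no solutions either.
No (x, y) in the scanned range satisfies the equation.

No integer solutions with |y| ≤ 45.


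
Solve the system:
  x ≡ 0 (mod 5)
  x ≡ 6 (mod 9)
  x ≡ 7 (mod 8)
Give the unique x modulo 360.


Moduli 5, 9, 8 are pairwise coprime; by CRT there is a unique solution modulo M = 5 · 9 · 8 = 360.
Solve pairwise, accumulating the modulus:
  Start with x ≡ 0 (mod 5).
  Combine with x ≡ 6 (mod 9): since gcd(5, 9) = 1, we get a unique residue mod 45.
    Write x = 0 + 5·t and substitute into x ≡ 6 (mod 9): 5·t ≡ 6 − 0 = 6 (mod 9).
    The inverse of 5 mod 9 is 2 (since 5·2 = 10 = 1·9 + 1), so t ≡ 2·6 = 12 ≡ 3 (mod 9).
    Then x = 0 + 5·3 = 15, valid modulo lcm(5, 9) = 45: x ≡ 15 (mod 45).
  Combine with x ≡ 7 (mod 8): since gcd(45, 8) = 1, we get a unique residue mod 360.
    Write x = 15 + 45·t and substitute into x ≡ 7 (mod 8): 45·t ≡ 7 − 15 = -8 (mod 8).
    Reduce coefficients mod 8: 5·t ≡ 0 (mod 8).
    The inverse of 5 mod 8 is 5 (since 5·5 = 25 = 3·8 + 1), so t ≡ 5·0 = 0 ≡ 0 (mod 8).
    Then x = 15 + 45·0 = 15, valid modulo lcm(45, 8) = 360: x ≡ 15 (mod 360).
Verify: 15 mod 5 = 0 ✓, 15 mod 9 = 6 ✓, 15 mod 8 = 7 ✓.

x ≡ 15 (mod 360).


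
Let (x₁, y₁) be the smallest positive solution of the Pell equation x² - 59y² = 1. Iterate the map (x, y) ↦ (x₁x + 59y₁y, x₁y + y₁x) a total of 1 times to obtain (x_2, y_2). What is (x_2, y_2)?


Step 1: Find the fundamental solution (x₁, y₁) of x² - 59y² = 1.
  Expand √59 as a continued fraction. a₀ = ⌊√59⌋ = 7; iterate m_{k+1} = d_k·a_k − m_k, d_{k+1} = (59 − m_{k+1}²)/d_k, a_{k+1} = ⌊(a₀ + m_{k+1})/d_{k+1}⌋ (starting m₀ = 0, d₀ = 1), with convergents p_k = a_k·p_{k-1} + p_{k-2}, q_k = a_k·q_{k-1} + q_{k-2} (p₋₁ = 1, q₋₁ = 0):
  k = 0: a₀ = 7; p₀/q₀ = 7/1; p₀² − 59·q₀² = 49 − 59 = -10.
  k = 1: m = 7, d = 10, a = ⌊(7 + 7)/10⌋ = 1; p/q = (1·7 + 1)/(1·1 + 0) = 8/1; p² − 59·q² = 64 − 59 = 5.
  k = 2: m = 3, d = 5, a = ⌊(7 + 3)/5⌋ = 2; p/q = (2·8 + 7)/(2·1 + 1) = 23/3; p² − 59·q² = 529 − 531 = -2.
  k = 3: m = 7, d = 2, a = ⌊(7 + 7)/2⌋ = 7; p/q = (7·23 + 8)/(7·3 + 1) = 169/22; p² − 59·q² = 28561 − 28556 = 5.
  k = 4: m = 7, d = 5, a = ⌊(7 + 7)/5⌋ = 2; p/q = (2·169 + 23)/(2·22 + 3) = 361/47; p² − 59·q² = 130321 − 130331 = -10.
  k = 5: m = 3, d = 10, a = ⌊(7 + 3)/10⌋ = 1; p/q = (1·361 + 169)/(1·47 + 22) = 530/69; p² − 59·q² = 280900 − 280899 = 1.
  The first convergent with p² − 59·q² = 1 gives the fundamental solution (x₁, y₁) = (530, 69).
Step 2: Apply the recurrence (x_{n+1}, y_{n+1}) = (x₁x_n + 59y₁y_n, x₁y_n + y₁x_n) repeatedly.
  From (x_1, y_1) = (530, 69): x_2 = 530·530 + 59·69·69 = 561799; y_2 = 530·69 + 69·530 = 73140.
Step 3: Verify x_2² - 59·y_2² = 315618116401 - 315618116400 = 1 (should be 1). ✓

(x_1, y_1) = (530, 69); (x_2, y_2) = (561799, 73140).


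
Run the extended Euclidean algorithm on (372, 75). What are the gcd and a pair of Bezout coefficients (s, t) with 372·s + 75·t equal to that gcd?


Euclidean algorithm on (372, 75) — divide until remainder is 0:
  372 = 4 · 75 + 72
  75 = 1 · 72 + 3
  72 = 24 · 3 + 0
gcd(372, 75) = 3.
Track Bezout coefficients alongside the remainders: start with r₀ = 372 = a·1 + b·0 (s = 1, t = 0) and r₁ = 75 = a·0 + b·1 (s = 0, t = 1); each new remainder r_{k+1} = r_{k-1} − q_k·r_k inherits s_{k+1} = s_{k-1} − q_k·s_k, t_{k+1} = t_{k-1} − q_k·t_k, so r_k = a·s_k + b·t_k at every step:
  q = 4: r = 72, s = 1 − 4·0 = 1, t = 0 − 4·1 = -4  (check: 372·1 + 75·(-4) = 72)
  q = 1: r = 3, s = 0 − 1·1 = -1, t = 1 − 1·(-4) = 5  (check: 372·(-1) + 75·5 = 3)
The row with r = 3 (the gcd) gives the Bezout coefficients s = -1, t = 5.
Result: 372 · (-1) + 75 · (5) = 3.

gcd(372, 75) = 3; s = -1, t = 5 (check: 372·(-1) + 75·5 = 3).


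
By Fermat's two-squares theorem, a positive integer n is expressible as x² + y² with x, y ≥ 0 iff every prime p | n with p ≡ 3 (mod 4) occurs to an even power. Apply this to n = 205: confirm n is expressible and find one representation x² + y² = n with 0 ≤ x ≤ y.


Step 1: Factor n = 205 = 5 · 41.
Step 2: Check the mod-4 condition on each prime factor: 5 ≡ 1 (mod 4), exponent 1; 41 ≡ 1 (mod 4), exponent 1.
All primes ≡ 3 (mod 4) appear to even exponent (or don't appear), so by the two-squares theorem n IS expressible as a sum of two squares.
Step 3: Build a representation. Here n = 5 · 41 is a product of primes ≡ 1 (mod 4). Each prime p ≡ 1 (mod 4) is itself a sum of two squares; find a² by testing p − a² for a perfect square:
  5: 5 − 1² = 4 = 2² ⇒ 5 = 1² + 2².
  41: 41 − 1² = 40, 41 − 2² = 37, 41 − 3² = 32, 41 − 4² = 25 = 5² ⇒ 41 = 4² + 5².
  Combine using the Brahmagupta–Fibonacci identity (a² + b²)(c² + d²) = (ac − bd)² + (ad + bc)² = (ac + bd)² + (ad − bc)²:
  5 · 41 = 205: from (1² + 2²)(4² + 5²), take (1·4 − 2·5, 1·5 + 2·4) = (4 − 10, 5 + 8) = (-6, 13); dropping signs (only squares matter) gives (6, 13); check 6² + 13² = 36 + 169 = 205 ✓.
Step 4: Order so x ≤ y and verify: 6² + 13² = 36 + 169 = 205 = n. ✓

n = 205 = 6² + 13² (one valid representation with x ≤ y).


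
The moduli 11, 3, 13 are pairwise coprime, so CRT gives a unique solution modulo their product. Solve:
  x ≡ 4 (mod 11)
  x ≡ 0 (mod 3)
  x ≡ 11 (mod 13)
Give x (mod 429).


Moduli 11, 3, 13 are pairwise coprime; by CRT there is a unique solution modulo M = 11 · 3 · 13 = 429.
Solve pairwise, accumulating the modulus:
  Start with x ≡ 4 (mod 11).
  Combine with x ≡ 0 (mod 3): since gcd(11, 3) = 1, we get a unique residue mod 33.
    Write x = 4 + 11·t and substitute into x ≡ 0 (mod 3): 11·t ≡ 0 − 4 = -4 (mod 3).
    Reduce coefficients mod 3: 2·t ≡ 2 (mod 3).
    The inverse of 2 mod 3 is 2 (since 2·2 = 4 = 1·3 + 1), so t ≡ 2·2 = 4 ≡ 1 (mod 3).
    Then x = 4 + 11·1 = 15, valid modulo lcm(11, 3) = 33: x ≡ 15 (mod 33).
  Combine with x ≡ 11 (mod 13): since gcd(33, 13) = 1, we get a unique residue mod 429.
    Write x = 15 + 33·t and substitute into x ≡ 11 (mod 13): 33·t ≡ 11 − 15 = -4 (mod 13).
    Reduce coefficients mod 13: 7·t ≡ 9 (mod 13).
    The inverse of 7 mod 13 is 2 (since 7·2 = 14 = 1·13 + 1), so t ≡ 2·9 = 18 ≡ 5 (mod 13).
    Then x = 15 + 33·5 = 180, valid modulo lcm(33, 13) = 429: x ≡ 180 (mod 429).
Verify: 180 mod 11 = 4 ✓, 180 mod 3 = 0 ✓, 180 mod 13 = 11 ✓.

x ≡ 180 (mod 429).
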